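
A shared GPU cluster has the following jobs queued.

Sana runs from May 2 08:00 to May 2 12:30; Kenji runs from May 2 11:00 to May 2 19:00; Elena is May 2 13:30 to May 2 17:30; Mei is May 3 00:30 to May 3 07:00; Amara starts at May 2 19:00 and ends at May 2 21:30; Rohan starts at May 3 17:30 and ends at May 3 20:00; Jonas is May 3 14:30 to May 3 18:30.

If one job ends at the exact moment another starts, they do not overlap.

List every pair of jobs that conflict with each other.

Sorted by start: Sana, Kenji, Elena, Amara, Mei, Jonas, Rohan.
Kenji starts before Sana ends → Sana and Kenji overlap.
Elena starts after Sana ends, so nothing later overlaps Sana either.
Elena starts before Kenji ends → Kenji and Elena overlap.
Amara starts exactly when Kenji ends (back-to-back, no overlap), so nothing later overlaps Kenji either.
Amara starts after Elena ends, so nothing later overlaps Elena either.
Mei starts after Amara ends, so nothing later overlaps Amara either.
Jonas starts after Mei ends, so nothing later overlaps Mei either.
Rohan starts before Jonas ends → Jonas and Rohan overlap.

Elena & Kenji, Jonas & Rohan, Kenji & Sana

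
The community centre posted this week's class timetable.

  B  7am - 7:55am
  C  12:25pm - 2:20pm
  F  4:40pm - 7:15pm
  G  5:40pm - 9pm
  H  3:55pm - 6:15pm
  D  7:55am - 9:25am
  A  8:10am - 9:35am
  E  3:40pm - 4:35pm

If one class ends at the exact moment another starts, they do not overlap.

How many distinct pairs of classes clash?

5

Check each pair: they overlap iff neither finishes before the other starts.
Sorted by start: B, D, A, C, E, H, F, G.
D starts exactly when B ends (back-to-back, no overlap), so B has no further overlaps.
A starts before D ends → D and A overlap.
C starts after D ends, so D has no further overlaps.
C starts after A ends, so A has no further overlaps.
E starts after C ends, so C has no further overlaps.
H starts before E ends → E and H overlap.
F starts after E ends, so E has no further overlaps.
F starts before H ends → H and F overlap.
G starts before H ends → H and G overlap.
G starts before F ends → F and G overlap.
Overlapping pairs: A & D, E & H, F & G, F & H, G & H — 5 in total.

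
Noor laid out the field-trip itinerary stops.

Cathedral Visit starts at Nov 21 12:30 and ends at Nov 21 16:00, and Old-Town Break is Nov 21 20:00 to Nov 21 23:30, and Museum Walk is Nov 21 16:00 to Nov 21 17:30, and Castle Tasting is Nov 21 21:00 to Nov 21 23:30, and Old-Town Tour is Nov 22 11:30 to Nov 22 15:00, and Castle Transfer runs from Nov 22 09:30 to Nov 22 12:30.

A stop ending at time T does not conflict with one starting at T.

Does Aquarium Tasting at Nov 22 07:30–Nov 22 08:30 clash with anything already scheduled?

No — it doesn't clash with anything

Cathedral Visit: ends Nov 21 16:00 at or before Aquarium Tasting starts Nov 22 07:30 → clear.
Museum Walk: ends Nov 21 17:30 at or before Aquarium Tasting starts Nov 22 07:30 → clear.
Old-Town Break: ends Nov 21 23:30 at or before Aquarium Tasting starts Nov 22 07:30 → clear.
Castle Tasting: ends Nov 21 23:30 at or before Aquarium Tasting starts Nov 22 07:30 → clear.
Castle Transfer: starts Nov 22 09:30 at or after Aquarium Tasting ends Nov 22 08:30 → clear.
Old-Town Tour: starts Nov 22 11:30 at or after Aquarium Tasting ends Nov 22 08:30 → clear.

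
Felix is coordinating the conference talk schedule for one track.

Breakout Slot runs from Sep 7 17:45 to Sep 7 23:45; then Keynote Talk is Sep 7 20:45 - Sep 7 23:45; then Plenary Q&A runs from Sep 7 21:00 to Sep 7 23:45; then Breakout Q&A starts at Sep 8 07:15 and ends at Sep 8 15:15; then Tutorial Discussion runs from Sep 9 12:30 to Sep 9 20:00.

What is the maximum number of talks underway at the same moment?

Walk through starts and ends in time order (an end at T is processed before a start at T):
Sep 7 17:45 start Breakout Slot → 1
Sep 7 20:45 start Keynote Talk → 2
Sep 7 21:00 start Plenary Q&A → 3
Sep 7 23:45 end Breakout Slot → 2
Sep 7 23:45 end Keynote Talk → 1
Sep 7 23:45 end Plenary Q&A → 0
Sep 8 07:15 start Breakout Q&A → 1
Sep 8 15:15 end Breakout Q&A → 0
Sep 9 12:30 start Tutorial Discussion → 1
Sep 9 20:00 end Tutorial Discussion → 0
Peak is 3, at Sep 7 21:00 (Breakout Slot, Keynote Talk, Plenary Q&A).

3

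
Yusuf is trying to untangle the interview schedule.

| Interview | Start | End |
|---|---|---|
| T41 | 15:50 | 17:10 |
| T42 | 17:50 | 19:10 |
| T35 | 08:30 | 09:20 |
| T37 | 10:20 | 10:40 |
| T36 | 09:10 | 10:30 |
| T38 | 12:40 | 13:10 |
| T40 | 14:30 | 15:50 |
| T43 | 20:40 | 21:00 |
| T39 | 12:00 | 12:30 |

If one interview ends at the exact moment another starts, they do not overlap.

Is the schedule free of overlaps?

Sorted by start: T35, T36, T37, T39, T38, T40, T41, T42, T43.
T36 starts before T35 ends → T35 and T36 overlap.
That's a conflict, so the schedule is not conflict-free.

No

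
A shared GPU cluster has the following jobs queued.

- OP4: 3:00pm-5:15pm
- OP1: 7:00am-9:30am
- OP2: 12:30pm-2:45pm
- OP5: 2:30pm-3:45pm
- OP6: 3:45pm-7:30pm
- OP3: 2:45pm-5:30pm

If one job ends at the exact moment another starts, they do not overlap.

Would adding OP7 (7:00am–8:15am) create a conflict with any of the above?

OP1: starts 7:00am before OP7 ends 8:15am, and ends 9:30am after OP7 starts 7:00am → overlap.
OP2: starts 12:30pm at or after OP7 ends 8:15am → clear.
OP5: starts 2:30pm at or after OP7 ends 8:15am → clear.
OP3: starts 2:45pm at or after OP7 ends 8:15am → clear.
OP4: starts 3:00pm at or after OP7 ends 8:15am → clear.
OP6: starts 3:45pm at or after OP7 ends 8:15am → clear.
OP7 overlaps OP1.

Yes — it overlaps OP1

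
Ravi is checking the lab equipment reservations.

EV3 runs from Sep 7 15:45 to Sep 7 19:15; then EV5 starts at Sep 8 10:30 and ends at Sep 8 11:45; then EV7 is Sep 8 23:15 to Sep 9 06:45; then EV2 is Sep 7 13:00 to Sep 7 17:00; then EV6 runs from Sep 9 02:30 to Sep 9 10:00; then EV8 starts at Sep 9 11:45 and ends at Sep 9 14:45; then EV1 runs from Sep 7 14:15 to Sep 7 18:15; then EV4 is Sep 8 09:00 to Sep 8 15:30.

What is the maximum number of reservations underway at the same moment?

Sort all start/end points and keep a running count:
Sep 7 13:00 start EV2 → 1
Sep 7 14:15 start EV1 → 2
Sep 7 15:45 start EV3 → 3
Sep 7 17:00 end EV2 → 2
Sep 7 18:15 end EV1 → 1
Sep 7 19:15 end EV3 → 0
Sep 8 09:00 start EV4 → 1
Sep 8 10:30 start EV5 → 2
Sep 8 11:45 end EV5 → 1
Sep 8 15:30 end EV4 → 0
Sep 8 23:15 start EV7 → 1
Sep 9 02:30 start EV6 → 2
Sep 9 06:45 end EV7 → 1
Sep 9 10:00 end EV6 → 0
Sep 9 11:45 start EV8 → 1
Sep 9 14:45 end EV8 → 0
Peak is 3, at Sep 7 15:45 (EV1, EV2, EV3).

3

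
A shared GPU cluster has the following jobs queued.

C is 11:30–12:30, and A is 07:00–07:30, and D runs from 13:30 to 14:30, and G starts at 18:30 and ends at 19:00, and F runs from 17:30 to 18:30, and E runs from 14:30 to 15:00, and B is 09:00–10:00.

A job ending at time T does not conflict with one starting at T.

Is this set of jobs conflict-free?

Sorted by start: A, B, C, D, E, F, G.
B starts after A ends — done with A.
C starts after B ends — done with B.
D starts after C ends — done with C.
E starts exactly when D ends (back-to-back, no overlap) — done with D.
F starts after E ends — done with E.
G starts exactly when F ends (back-to-back, no overlap).
Every pair is clear; the schedule has no overlaps.

Yes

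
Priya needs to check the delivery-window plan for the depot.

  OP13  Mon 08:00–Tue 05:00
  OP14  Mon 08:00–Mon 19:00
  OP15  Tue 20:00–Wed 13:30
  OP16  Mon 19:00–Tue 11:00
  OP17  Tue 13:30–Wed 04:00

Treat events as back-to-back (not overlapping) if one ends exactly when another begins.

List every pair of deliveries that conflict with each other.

OP13 & OP14, OP13 & OP16, OP15 & OP17

Sorted by start: OP13, OP14, OP16, OP17, OP15.
OP14 starts before OP13 ends → OP13 and OP14 overlap.
OP16 starts before OP13 ends → OP13 and OP16 overlap.
OP17 starts after OP13 ends, so nothing later overlaps OP13 either.
OP16 starts exactly when OP14 ends (back-to-back, no overlap), so nothing later overlaps OP14 either.
OP17 starts after OP16 ends, so nothing later overlaps OP16 either.
OP15 starts before OP17 ends → OP17 and OP15 overlap.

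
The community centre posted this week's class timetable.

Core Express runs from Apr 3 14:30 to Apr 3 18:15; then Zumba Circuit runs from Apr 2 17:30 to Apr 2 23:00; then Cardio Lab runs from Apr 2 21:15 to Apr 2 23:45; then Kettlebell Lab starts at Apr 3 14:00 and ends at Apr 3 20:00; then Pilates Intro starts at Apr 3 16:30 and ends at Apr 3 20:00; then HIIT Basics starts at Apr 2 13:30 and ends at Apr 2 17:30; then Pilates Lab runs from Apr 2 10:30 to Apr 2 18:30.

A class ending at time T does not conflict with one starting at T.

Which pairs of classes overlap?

Two intervals overlap when each starts before the other ends.
Sorted by start: Pilates Lab, HIIT Basics, Zumba Circuit, Cardio Lab, Kettlebell Lab, Core Express, Pilates Intro.
HIIT Basics starts before Pilates Lab ends → Pilates Lab and HIIT Basics overlap.
Zumba Circuit starts before Pilates Lab ends → Pilates Lab and Zumba Circuit overlap.
Cardio Lab starts after Pilates Lab ends — done with Pilates Lab.
Zumba Circuit starts exactly when HIIT Basics ends (back-to-back, no overlap) — done with HIIT Basics.
Cardio Lab starts before Zumba Circuit ends → Zumba Circuit and Cardio Lab overlap.
Kettlebell Lab starts after Zumba Circuit ends — done with Zumba Circuit.
Kettlebell Lab starts after Cardio Lab ends — done with Cardio Lab.
Core Express starts before Kettlebell Lab ends → Kettlebell Lab and Core Express overlap.
Pilates Intro starts before Kettlebell Lab ends → Kettlebell Lab and Pilates Intro overlap.
Pilates Intro starts before Core Express ends → Core Express and Pilates Intro overlap.

Cardio Lab & Zumba Circuit, Core Express & Kettlebell Lab, Core Express & Pilates Intro, HIIT Basics & Pilates Lab, Kettlebell Lab & Pilates Intro, Pilates Lab & Zumba Circuit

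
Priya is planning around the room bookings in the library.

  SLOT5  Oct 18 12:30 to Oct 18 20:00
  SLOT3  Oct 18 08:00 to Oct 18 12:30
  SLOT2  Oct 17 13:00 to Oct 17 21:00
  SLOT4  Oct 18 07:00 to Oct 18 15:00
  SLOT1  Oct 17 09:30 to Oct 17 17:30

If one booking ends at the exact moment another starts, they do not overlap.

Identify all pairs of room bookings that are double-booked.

Sorted by start: SLOT1, SLOT2, SLOT4, SLOT3, SLOT5.
SLOT2 starts before SLOT1 ends → SLOT1 and SLOT2 overlap.
SLOT4 starts after SLOT1 ends, so SLOT1 has no further overlaps.
SLOT4 starts after SLOT2 ends, so SLOT2 has no further overlaps.
SLOT3 starts before SLOT4 ends → SLOT4 and SLOT3 overlap.
SLOT5 starts before SLOT4 ends → SLOT4 and SLOT5 overlap.
SLOT5 starts exactly when SLOT3 ends (back-to-back, no overlap).

SLOT1 & SLOT2, SLOT3 & SLOT4, SLOT4 & SLOT5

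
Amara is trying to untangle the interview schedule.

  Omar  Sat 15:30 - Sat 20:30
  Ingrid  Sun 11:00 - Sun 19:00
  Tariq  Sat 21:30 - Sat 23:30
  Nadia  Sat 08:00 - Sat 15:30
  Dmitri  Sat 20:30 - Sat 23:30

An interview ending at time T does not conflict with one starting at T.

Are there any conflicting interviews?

Yes

Sorted by start: Nadia, Omar, Dmitri, Tariq, Ingrid.
Omar starts exactly when Nadia ends (back-to-back, no overlap), so nothing later overlaps Nadia either.
Dmitri starts exactly when Omar ends (back-to-back, no overlap), so nothing later overlaps Omar either.
Tariq starts before Dmitri ends → Dmitri and Tariq overlap.
That's a conflict, so the schedule is not conflict-free.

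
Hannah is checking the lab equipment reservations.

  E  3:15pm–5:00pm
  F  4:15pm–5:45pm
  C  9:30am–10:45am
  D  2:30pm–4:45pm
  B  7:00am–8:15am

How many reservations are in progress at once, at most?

3

Sweep the timeline, counting +1 at each start and −1 at each end (ends before starts at a tie):
7:00am start B → 1
8:15am end B → 0
9:30am start C → 1
10:45am end C → 0
2:30pm start D → 1
3:15pm start E → 2
4:15pm start F → 3
4:45pm end D → 2
5:00pm end E → 1
5:45pm end F → 0
Peak is 3, at 4:15pm (D, E, F).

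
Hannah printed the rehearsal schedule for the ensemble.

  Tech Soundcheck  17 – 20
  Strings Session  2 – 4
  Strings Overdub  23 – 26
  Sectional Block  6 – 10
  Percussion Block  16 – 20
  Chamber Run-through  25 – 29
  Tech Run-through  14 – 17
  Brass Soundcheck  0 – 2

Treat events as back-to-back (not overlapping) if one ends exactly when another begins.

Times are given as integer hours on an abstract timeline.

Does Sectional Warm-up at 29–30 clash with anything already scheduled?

Brass Soundcheck: ends 2 at or before Sectional Warm-up starts 29 → clear.
Strings Session: ends 4 at or before Sectional Warm-up starts 29 → clear.
Sectional Block: ends 10 at or before Sectional Warm-up starts 29 → clear.
Tech Run-through: ends 17 at or before Sectional Warm-up starts 29 → clear.
Percussion Block: ends 20 at or before Sectional Warm-up starts 29 → clear.
Tech Soundcheck: ends 20 at or before Sectional Warm-up starts 29 → clear.
Strings Overdub: ends 26 at or before Sectional Warm-up starts 29 → clear.
Chamber Run-through: ends 29 at or before Sectional Warm-up starts 29 → clear.

No — it doesn't clash with anything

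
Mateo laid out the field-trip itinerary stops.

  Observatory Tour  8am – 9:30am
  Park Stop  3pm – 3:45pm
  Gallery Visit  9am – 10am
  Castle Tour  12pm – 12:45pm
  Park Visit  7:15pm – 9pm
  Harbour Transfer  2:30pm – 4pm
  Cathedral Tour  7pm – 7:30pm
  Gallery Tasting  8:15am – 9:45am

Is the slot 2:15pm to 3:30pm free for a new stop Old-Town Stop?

No — it overlaps Harbour Transfer, Park Stop

Observatory Tour: ends 9:30am at or before Old-Town Stop starts 2:15pm → clear.
Gallery Tasting: ends 9:45am at or before Old-Town Stop starts 2:15pm → clear.
Gallery Visit: ends 10am at or before Old-Town Stop starts 2:15pm → clear.
Castle Tour: ends 12:45pm at or before Old-Town Stop starts 2:15pm → clear.
Harbour Transfer: starts 2:30pm before Old-Town Stop ends 3:30pm, and ends 4pm after Old-Town Stop starts 2:15pm → overlap.
Park Stop: starts 3pm before Old-Town Stop ends 3:30pm, and ends 3:45pm after Old-Town Stop starts 2:15pm → overlap.
Cathedral Tour: starts 7pm at or after Old-Town Stop ends 3:30pm → clear.
Park Visit: starts 7:15pm at or after Old-Town Stop ends 3:30pm → clear.
Old-Town Stop overlaps Park Stop, Harbour Transfer.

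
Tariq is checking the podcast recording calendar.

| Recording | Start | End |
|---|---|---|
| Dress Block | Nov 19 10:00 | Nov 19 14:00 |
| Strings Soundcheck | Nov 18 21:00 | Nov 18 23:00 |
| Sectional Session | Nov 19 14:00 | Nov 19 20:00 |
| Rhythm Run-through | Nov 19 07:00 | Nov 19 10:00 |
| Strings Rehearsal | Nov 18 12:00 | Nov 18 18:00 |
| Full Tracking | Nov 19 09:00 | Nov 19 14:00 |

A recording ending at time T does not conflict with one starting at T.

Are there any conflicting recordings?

Yes

Sorted by start: Strings Rehearsal, Strings Soundcheck, Rhythm Run-through, Full Tracking, Dress Block, Sectional Session.
Strings Soundcheck starts after Strings Rehearsal ends — done with Strings Rehearsal.
Rhythm Run-through starts after Strings Soundcheck ends — done with Strings Soundcheck.
Full Tracking starts before Rhythm Run-through ends → Rhythm Run-through and Full Tracking overlap.
That's a conflict, so the schedule is not conflict-free.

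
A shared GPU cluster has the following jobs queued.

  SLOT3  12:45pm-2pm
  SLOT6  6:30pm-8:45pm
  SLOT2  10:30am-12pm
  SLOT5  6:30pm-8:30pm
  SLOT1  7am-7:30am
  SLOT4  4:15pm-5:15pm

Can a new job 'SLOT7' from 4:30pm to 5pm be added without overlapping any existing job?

SLOT1: ends 7:30am at or before SLOT7 starts 4:30pm → clear.
SLOT2: ends 12pm at or before SLOT7 starts 4:30pm → clear.
SLOT3: ends 2pm at or before SLOT7 starts 4:30pm → clear.
SLOT4: starts 4:15pm before SLOT7 ends 5pm, and ends 5:15pm after SLOT7 starts 4:30pm → overlap.
SLOT5: starts 6:30pm at or after SLOT7 ends 5pm → clear.
SLOT6: starts 6:30pm at or after SLOT7 ends 5pm → clear.
SLOT7 overlaps SLOT4.

No — it overlaps SLOT4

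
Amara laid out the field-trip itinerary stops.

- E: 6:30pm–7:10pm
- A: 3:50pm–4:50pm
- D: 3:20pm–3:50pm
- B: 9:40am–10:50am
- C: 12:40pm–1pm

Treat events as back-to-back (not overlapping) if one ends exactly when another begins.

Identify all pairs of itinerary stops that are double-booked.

no conflicts

Sorted by start: B, C, D, A, E.
C starts after B ends, so B has no further overlaps.
D starts after C ends, so C has no further overlaps.
A starts exactly when D ends (back-to-back, no overlap), so D has no further overlaps.
E starts after A ends.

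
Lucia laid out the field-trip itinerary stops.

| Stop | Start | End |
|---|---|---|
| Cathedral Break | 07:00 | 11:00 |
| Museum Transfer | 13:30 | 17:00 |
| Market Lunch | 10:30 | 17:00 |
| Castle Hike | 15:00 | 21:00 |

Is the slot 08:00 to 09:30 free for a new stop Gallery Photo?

No — it overlaps Cathedral Break

Cathedral Break: starts 07:00 before Gallery Photo ends 09:30, and ends 11:00 after Gallery Photo starts 08:00 → overlap.
Market Lunch: starts 10:30 at or after Gallery Photo ends 09:30 → clear.
Museum Transfer: starts 13:30 at or after Gallery Photo ends 09:30 → clear.
Castle Hike: starts 15:00 at or after Gallery Photo ends 09:30 → clear.
Gallery Photo overlaps Cathedral Break.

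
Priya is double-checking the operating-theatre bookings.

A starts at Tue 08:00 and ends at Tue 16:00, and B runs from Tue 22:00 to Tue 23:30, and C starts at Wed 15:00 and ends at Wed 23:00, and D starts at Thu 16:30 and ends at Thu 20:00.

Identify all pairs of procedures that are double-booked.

none

Sorted by start: A, B, C, D.
B starts after A ends; A is clear from here.
C starts after B ends; B is clear from here.
D starts after C ends.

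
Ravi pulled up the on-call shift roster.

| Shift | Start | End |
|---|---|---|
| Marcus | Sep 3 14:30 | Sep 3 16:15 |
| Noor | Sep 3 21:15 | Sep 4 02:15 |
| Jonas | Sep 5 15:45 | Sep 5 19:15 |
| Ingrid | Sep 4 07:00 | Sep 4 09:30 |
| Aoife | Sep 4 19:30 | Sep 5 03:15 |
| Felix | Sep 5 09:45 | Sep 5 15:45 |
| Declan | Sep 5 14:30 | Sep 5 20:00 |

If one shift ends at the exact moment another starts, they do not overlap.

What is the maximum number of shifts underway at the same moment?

Walk through starts and ends in time order (an end at T is processed before a start at T):
Sep 3 14:30 start Marcus → 1
Sep 3 16:15 end Marcus → 0
Sep 3 21:15 start Noor → 1
Sep 4 02:15 end Noor → 0
Sep 4 07:00 start Ingrid → 1
Sep 4 09:30 end Ingrid → 0
Sep 4 19:30 start Aoife → 1
Sep 5 03:15 end Aoife → 0
Sep 5 09:45 start Felix → 1
Sep 5 14:30 start Declan → 2
Sep 5 15:45 end Felix → 1
Sep 5 15:45 start Jonas → 2
Sep 5 19:15 end Jonas → 1
Sep 5 20:00 end Declan → 0
Peak is 2, at Sep 5 14:30 (Declan, Felix).

2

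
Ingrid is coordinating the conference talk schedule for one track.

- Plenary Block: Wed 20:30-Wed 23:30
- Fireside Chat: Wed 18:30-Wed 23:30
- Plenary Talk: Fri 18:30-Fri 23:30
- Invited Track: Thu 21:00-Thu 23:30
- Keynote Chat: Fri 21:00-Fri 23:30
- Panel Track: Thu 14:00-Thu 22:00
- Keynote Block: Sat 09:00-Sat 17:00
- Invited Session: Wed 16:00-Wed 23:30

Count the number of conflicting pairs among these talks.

Check each pair: they overlap iff neither finishes before the other starts.
Sorted by start: Invited Session, Fireside Chat, Plenary Block, Panel Track, Invited Track, Plenary Talk, Keynote Chat, Keynote Block.
Fireside Chat starts before Invited Session ends → Invited Session and Fireside Chat overlap.
Plenary Block starts before Invited Session ends → Invited Session and Plenary Block overlap.
Panel Track starts after Invited Session ends — done with Invited Session.
Plenary Block starts before Fireside Chat ends → Fireside Chat and Plenary Block overlap.
Panel Track starts after Fireside Chat ends — done with Fireside Chat.
Panel Track starts after Plenary Block ends — done with Plenary Block.
Invited Track starts before Panel Track ends → Panel Track and Invited Track overlap.
Plenary Talk starts after Panel Track ends — done with Panel Track.
Plenary Talk starts after Invited Track ends — done with Invited Track.
Keynote Chat starts before Plenary Talk ends → Plenary Talk and Keynote Chat overlap.
Keynote Block starts after Plenary Talk ends.
Keynote Block starts after Keynote Chat ends.
Overlapping pairs: Fireside Chat & Invited Session, Fireside Chat & Plenary Block, Invited Session & Plenary Block, Invited Track & Panel Track, Keynote Chat & Plenary Talk — 5 in total.

5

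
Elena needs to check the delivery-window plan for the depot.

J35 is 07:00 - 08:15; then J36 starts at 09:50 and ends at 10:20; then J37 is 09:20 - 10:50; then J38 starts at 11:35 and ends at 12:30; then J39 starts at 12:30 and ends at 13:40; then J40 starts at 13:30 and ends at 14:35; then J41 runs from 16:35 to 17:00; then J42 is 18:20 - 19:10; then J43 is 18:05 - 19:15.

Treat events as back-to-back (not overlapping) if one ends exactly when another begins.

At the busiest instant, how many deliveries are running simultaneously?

2

Walk through starts and ends in time order (an end at T is processed before a start at T):
07:00 start J35 → 1
08:15 end J35 → 0
09:20 start J37 → 1
09:50 start J36 → 2
10:20 end J36 → 1
10:50 end J37 → 0
11:35 start J38 → 1
12:30 end J38 → 0
12:30 start J39 → 1
13:30 start J40 → 2
13:40 end J39 → 1
14:35 end J40 → 0
16:35 start J41 → 1
17:00 end J41 → 0
18:05 start J43 → 1
18:20 start J42 → 2
19:10 end J42 → 1
19:15 end J43 → 0
Peak is 2, at 09:50 (J36, J37).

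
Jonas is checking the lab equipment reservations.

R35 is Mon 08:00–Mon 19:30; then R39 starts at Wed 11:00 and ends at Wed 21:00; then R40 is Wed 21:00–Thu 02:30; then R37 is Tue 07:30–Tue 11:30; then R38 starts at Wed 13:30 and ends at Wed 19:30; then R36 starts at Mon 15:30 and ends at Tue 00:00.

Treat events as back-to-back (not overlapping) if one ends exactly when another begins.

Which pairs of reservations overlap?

Sorted by start: R35, R36, R37, R39, R38, R40.
R36 starts before R35 ends → R35 and R36 overlap.
R37 starts after R35 ends — done with R35.
R37 starts after R36 ends — done with R36.
R39 starts after R37 ends — done with R37.
R38 starts before R39 ends → R39 and R38 overlap.
R40 starts exactly when R39 ends (back-to-back, no overlap).
R40 starts after R38 ends.

R35 & R36, R38 & R39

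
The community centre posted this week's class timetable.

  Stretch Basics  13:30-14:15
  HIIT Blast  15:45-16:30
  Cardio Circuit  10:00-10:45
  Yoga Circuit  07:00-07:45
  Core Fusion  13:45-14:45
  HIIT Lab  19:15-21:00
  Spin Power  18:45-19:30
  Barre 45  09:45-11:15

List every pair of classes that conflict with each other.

Sorted by start: Yoga Circuit, Barre 45, Cardio Circuit, Stretch Basics, Core Fusion, HIIT Blast, Spin Power, HIIT Lab.
Barre 45 starts after Yoga Circuit ends; Yoga Circuit is clear from here.
Cardio Circuit starts before Barre 45 ends → Barre 45 and Cardio Circuit overlap.
Stretch Basics starts after Barre 45 ends; Barre 45 is clear from here.
Stretch Basics starts after Cardio Circuit ends; Cardio Circuit is clear from here.
Core Fusion starts before Stretch Basics ends → Stretch Basics and Core Fusion overlap.
HIIT Blast starts after Stretch Basics ends; Stretch Basics is clear from here.
HIIT Blast starts after Core Fusion ends; Core Fusion is clear from here.
Spin Power starts after HIIT Blast ends; HIIT Blast is clear from here.
HIIT Lab starts before Spin Power ends → Spin Power and HIIT Lab overlap.

Barre 45 & Cardio Circuit, Core Fusion & Stretch Basics, HIIT Lab & Spin Power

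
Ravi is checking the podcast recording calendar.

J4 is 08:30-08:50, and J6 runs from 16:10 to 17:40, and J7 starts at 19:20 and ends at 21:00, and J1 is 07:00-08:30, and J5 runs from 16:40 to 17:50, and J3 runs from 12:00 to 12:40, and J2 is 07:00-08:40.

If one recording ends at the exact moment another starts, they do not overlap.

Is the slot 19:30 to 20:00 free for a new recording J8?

J1: ends 08:30 at or before J8 starts 19:30 → clear.
J2: ends 08:40 at or before J8 starts 19:30 → clear.
J4: ends 08:50 at or before J8 starts 19:30 → clear.
J3: ends 12:40 at or before J8 starts 19:30 → clear.
J6: ends 17:40 at or before J8 starts 19:30 → clear.
J5: ends 17:50 at or before J8 starts 19:30 → clear.
J7: starts 19:20 before J8 ends 20:00, and ends 21:00 after J8 starts 19:30 → overlap.
J8 overlaps J7.

No — it overlaps J7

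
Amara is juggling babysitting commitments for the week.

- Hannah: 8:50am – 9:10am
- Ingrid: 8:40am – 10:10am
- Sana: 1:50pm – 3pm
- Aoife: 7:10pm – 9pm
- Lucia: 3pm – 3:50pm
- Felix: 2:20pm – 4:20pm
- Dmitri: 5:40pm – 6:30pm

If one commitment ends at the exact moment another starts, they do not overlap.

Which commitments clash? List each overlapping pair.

Sorted by start: Ingrid, Hannah, Sana, Felix, Lucia, Dmitri, Aoife.
Hannah starts before Ingrid ends → Ingrid and Hannah overlap.
Sana starts after Ingrid ends, so Ingrid has no further overlaps.
Sana starts after Hannah ends, so Hannah has no further overlaps.
Felix starts before Sana ends → Sana and Felix overlap.
Lucia starts exactly when Sana ends (back-to-back, no overlap), so Sana has no further overlaps.
Lucia starts before Felix ends → Felix and Lucia overlap.
Dmitri starts after Felix ends, so Felix has no further overlaps.
Dmitri starts after Lucia ends, so Lucia has no further overlaps.
Aoife starts after Dmitri ends.

Felix & Lucia, Felix & Sana, Hannah & Ingrid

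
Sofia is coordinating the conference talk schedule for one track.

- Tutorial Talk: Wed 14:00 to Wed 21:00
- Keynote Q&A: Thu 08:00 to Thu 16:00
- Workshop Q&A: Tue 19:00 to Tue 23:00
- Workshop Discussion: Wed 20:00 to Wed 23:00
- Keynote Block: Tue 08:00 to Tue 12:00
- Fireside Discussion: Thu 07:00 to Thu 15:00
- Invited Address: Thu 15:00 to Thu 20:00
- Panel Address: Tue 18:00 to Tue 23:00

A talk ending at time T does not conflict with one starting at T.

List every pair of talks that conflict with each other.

Fireside Discussion & Keynote Q&A, Invited Address & Keynote Q&A, Panel Address & Workshop Q&A, Tutorial Talk & Workshop Discussion

Sorted by start: Keynote Block, Panel Address, Workshop Q&A, Tutorial Talk, Workshop Discussion, Fireside Discussion, Keynote Q&A, Invited Address.
Panel Address starts after Keynote Block ends — done with Keynote Block.
Workshop Q&A starts before Panel Address ends → Panel Address and Workshop Q&A overlap.
Tutorial Talk starts after Panel Address ends — done with Panel Address.
Tutorial Talk starts after Workshop Q&A ends — done with Workshop Q&A.
Workshop Discussion starts before Tutorial Talk ends → Tutorial Talk and Workshop Discussion overlap.
Fireside Discussion starts after Tutorial Talk ends — done with Tutorial Talk.
Fireside Discussion starts after Workshop Discussion ends — done with Workshop Discussion.
Keynote Q&A starts before Fireside Discussion ends → Fireside Discussion and Keynote Q&A overlap.
Invited Address starts exactly when Fireside Discussion ends (back-to-back, no overlap).
Invited Address starts before Keynote Q&A ends → Keynote Q&A and Invited Address overlap.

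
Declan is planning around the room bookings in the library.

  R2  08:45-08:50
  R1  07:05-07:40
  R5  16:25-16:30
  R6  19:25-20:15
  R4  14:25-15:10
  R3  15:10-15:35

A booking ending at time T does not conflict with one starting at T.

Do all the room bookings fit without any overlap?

Sorted by start: R1, R2, R4, R3, R5, R6.
R2 starts after R1 ends; R1 is clear from here.
R4 starts after R2 ends; R2 is clear from here.
R3 starts exactly when R4 ends (back-to-back, no overlap); R4 is clear from here.
R5 starts after R3 ends; R3 is clear from here.
R6 starts after R5 ends.
Every pair is clear; the schedule has no overlaps.

Yes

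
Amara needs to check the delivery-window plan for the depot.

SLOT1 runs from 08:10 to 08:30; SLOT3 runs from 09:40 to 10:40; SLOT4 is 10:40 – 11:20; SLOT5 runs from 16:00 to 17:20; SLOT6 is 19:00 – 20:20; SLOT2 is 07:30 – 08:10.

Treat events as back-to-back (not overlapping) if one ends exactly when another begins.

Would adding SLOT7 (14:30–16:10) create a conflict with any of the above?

Yes — it overlaps SLOT5

SLOT2: ends 08:10 at or before SLOT7 starts 14:30 → clear.
SLOT1: ends 08:30 at or before SLOT7 starts 14:30 → clear.
SLOT3: ends 10:40 at or before SLOT7 starts 14:30 → clear.
SLOT4: ends 11:20 at or before SLOT7 starts 14:30 → clear.
SLOT5: starts 16:00 before SLOT7 ends 16:10, and ends 17:20 after SLOT7 starts 14:30 → overlap.
SLOT6: starts 19:00 at or after SLOT7 ends 16:10 → clear.
SLOT7 overlaps SLOT5.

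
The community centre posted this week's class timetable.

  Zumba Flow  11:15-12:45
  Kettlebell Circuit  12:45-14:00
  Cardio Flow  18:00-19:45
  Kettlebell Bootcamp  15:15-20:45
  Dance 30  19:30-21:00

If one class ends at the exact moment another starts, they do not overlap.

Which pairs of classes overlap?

Sorted by start: Zumba Flow, Kettlebell Circuit, Kettlebell Bootcamp, Cardio Flow, Dance 30.
Kettlebell Circuit starts exactly when Zumba Flow ends (back-to-back, no overlap), so nothing later overlaps Zumba Flow either.
Kettlebell Bootcamp starts after Kettlebell Circuit ends, so nothing later overlaps Kettlebell Circuit either.
Cardio Flow starts before Kettlebell Bootcamp ends → Kettlebell Bootcamp and Cardio Flow overlap.
Dance 30 starts before Kettlebell Bootcamp ends → Kettlebell Bootcamp and Dance 30 overlap.
Dance 30 starts before Cardio Flow ends → Cardio Flow and Dance 30 overlap.

Cardio Flow & Dance 30, Cardio Flow & Kettlebell Bootcamp, Dance 30 & Kettlebell Bootcamp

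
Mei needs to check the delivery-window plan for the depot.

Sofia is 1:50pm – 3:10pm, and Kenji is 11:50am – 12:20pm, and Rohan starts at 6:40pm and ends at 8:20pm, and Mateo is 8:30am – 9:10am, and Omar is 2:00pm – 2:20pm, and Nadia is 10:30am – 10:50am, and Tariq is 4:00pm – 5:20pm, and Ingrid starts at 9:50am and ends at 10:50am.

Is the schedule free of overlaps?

No

Two intervals overlap when each starts before the other ends.
Sorted by start: Mateo, Ingrid, Nadia, Kenji, Sofia, Omar, Tariq, Rohan.
Ingrid starts after Mateo ends; Mateo is clear from here.
Nadia starts before Ingrid ends → Ingrid and Nadia overlap.
That's a conflict, so the schedule is not conflict-free.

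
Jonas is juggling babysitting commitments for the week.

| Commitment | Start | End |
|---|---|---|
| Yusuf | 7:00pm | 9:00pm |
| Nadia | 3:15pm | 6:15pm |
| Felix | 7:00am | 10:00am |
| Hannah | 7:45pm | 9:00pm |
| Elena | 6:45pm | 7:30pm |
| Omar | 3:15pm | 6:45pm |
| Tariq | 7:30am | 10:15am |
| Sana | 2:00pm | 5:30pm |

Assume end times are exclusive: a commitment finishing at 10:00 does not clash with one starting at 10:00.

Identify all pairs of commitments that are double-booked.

Two intervals overlap when each starts before the other ends.
Sorted by start: Felix, Tariq, Sana, Omar, Nadia, Elena, Yusuf, Hannah.
Tariq starts before Felix ends → Felix and Tariq overlap.
Sana starts after Felix ends, so nothing later overlaps Felix either.
Sana starts after Tariq ends, so nothing later overlaps Tariq either.
Omar starts before Sana ends → Sana and Omar overlap.
Nadia starts before Sana ends → Sana and Nadia overlap.
Elena starts after Sana ends, so nothing later overlaps Sana either.
Nadia starts before Omar ends → Omar and Nadia overlap.
Elena starts exactly when Omar ends (back-to-back, no overlap), so nothing later overlaps Omar either.
Elena starts after Nadia ends, so nothing later overlaps Nadia either.
Yusuf starts before Elena ends → Elena and Yusuf overlap.
Hannah starts after Elena ends.
Hannah starts before Yusuf ends → Yusuf and Hannah overlap.

Elena & Yusuf, Felix & Tariq, Hannah & Yusuf, Nadia & Omar, Nadia & Sana, Omar & Sana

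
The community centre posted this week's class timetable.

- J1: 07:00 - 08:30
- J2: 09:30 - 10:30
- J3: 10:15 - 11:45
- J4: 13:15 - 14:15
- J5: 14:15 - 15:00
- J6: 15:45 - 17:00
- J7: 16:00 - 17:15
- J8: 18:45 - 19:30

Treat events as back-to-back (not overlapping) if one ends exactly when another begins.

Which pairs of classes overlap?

Sorted by start: J1, J2, J3, J4, J5, J6, J7, J8.
J2 starts after J1 ends; J1 is clear from here.
J3 starts before J2 ends → J2 and J3 overlap.
J4 starts after J2 ends; J2 is clear from here.
J4 starts after J3 ends; J3 is clear from here.
J5 starts exactly when J4 ends (back-to-back, no overlap); J4 is clear from here.
J6 starts after J5 ends; J5 is clear from here.
J7 starts before J6 ends → J6 and J7 overlap.
J8 starts after J6 ends.
J8 starts after J7 ends.

J2 & J3, J6 & J7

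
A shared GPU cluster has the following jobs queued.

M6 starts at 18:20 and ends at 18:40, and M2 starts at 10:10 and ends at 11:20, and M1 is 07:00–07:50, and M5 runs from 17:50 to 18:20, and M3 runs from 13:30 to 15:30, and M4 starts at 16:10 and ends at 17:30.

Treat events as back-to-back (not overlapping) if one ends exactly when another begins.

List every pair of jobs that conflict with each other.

none

Sorted by start: M1, M2, M3, M4, M5, M6.
M2 starts after M1 ends, so M1 has no further overlaps.
M3 starts after M2 ends, so M2 has no further overlaps.
M4 starts after M3 ends, so M3 has no further overlaps.
M5 starts after M4 ends, so M4 has no further overlaps.
M6 starts exactly when M5 ends (back-to-back, no overlap).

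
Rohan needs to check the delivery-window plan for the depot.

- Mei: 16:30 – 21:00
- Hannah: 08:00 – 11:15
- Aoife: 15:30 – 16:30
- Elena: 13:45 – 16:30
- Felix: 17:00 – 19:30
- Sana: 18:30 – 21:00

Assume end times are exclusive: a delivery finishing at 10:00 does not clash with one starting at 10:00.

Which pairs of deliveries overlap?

Two intervals overlap when each starts before the other ends.
Sorted by start: Hannah, Elena, Aoife, Mei, Felix, Sana.
Elena starts after Hannah ends, so Hannah has no further overlaps.
Aoife starts before Elena ends → Elena and Aoife overlap.
Mei starts exactly when Elena ends (back-to-back, no overlap), so Elena has no further overlaps.
Mei starts exactly when Aoife ends (back-to-back, no overlap), so Aoife has no further overlaps.
Felix starts before Mei ends → Mei and Felix overlap.
Sana starts before Mei ends → Mei and Sana overlap.
Sana starts before Felix ends → Felix and Sana overlap.

Aoife & Elena, Felix & Mei, Felix & Sana, Mei & Sana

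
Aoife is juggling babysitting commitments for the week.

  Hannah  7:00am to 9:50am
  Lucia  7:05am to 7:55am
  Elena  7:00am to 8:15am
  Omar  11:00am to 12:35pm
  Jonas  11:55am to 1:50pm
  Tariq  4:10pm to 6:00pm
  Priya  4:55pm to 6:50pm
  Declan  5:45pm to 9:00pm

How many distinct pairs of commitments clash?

Two intervals overlap when each starts before the other ends.
Sorted by start: Hannah, Elena, Lucia, Omar, Jonas, Tariq, Priya, Declan.
Elena starts before Hannah ends → Hannah and Elena overlap.
Lucia starts before Hannah ends → Hannah and Lucia overlap.
Omar starts after Hannah ends — done with Hannah.
Lucia starts before Elena ends → Elena and Lucia overlap.
Omar starts after Elena ends — done with Elena.
Omar starts after Lucia ends — done with Lucia.
Jonas starts before Omar ends → Omar and Jonas overlap.
Tariq starts after Omar ends — done with Omar.
Tariq starts after Jonas ends — done with Jonas.
Priya starts before Tariq ends → Tariq and Priya overlap.
Declan starts before Tariq ends → Tariq and Declan overlap.
Declan starts before Priya ends → Priya and Declan overlap.
Overlapping pairs: Declan & Priya, Declan & Tariq, Elena & Hannah, Elena & Lucia, Hannah & Lucia, Jonas & Omar, Priya & Tariq — 7 in total.

7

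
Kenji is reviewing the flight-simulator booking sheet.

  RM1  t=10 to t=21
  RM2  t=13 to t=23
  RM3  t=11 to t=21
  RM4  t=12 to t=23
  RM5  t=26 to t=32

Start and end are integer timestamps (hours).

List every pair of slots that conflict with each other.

Check each pair: they overlap iff neither finishes before the other starts.
Sorted by start: RM1, RM3, RM4, RM2, RM5.
RM3 starts before RM1 ends → RM1 and RM3 overlap.
RM4 starts before RM1 ends → RM1 and RM4 overlap.
RM2 starts before RM1 ends → RM1 and RM2 overlap.
RM5 starts after RM1 ends.
RM4 starts before RM3 ends → RM3 and RM4 overlap.
RM2 starts before RM3 ends → RM3 and RM2 overlap.
RM5 starts after RM3 ends.
RM2 starts before RM4 ends → RM4 and RM2 overlap.
RM5 starts after RM4 ends.
RM5 starts after RM2 ends.

RM1 & RM2, RM1 & RM3, RM1 & RM4, RM2 & RM3, RM2 & RM4, RM3 & RM4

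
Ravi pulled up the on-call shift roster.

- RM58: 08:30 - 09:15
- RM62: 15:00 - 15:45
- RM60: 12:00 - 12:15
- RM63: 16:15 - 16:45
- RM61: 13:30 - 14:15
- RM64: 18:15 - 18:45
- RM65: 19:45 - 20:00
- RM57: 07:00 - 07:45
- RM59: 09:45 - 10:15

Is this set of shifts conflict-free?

Two intervals overlap when each starts before the other ends.
Sorted by start: RM57, RM58, RM59, RM60, RM61, RM62, RM63, RM64, RM65.
RM58 starts after RM57 ends, so nothing later overlaps RM57 either.
RM59 starts after RM58 ends, so nothing later overlaps RM58 either.
RM60 starts after RM59 ends, so nothing later overlaps RM59 either.
RM61 starts after RM60 ends, so nothing later overlaps RM60 either.
RM62 starts after RM61 ends, so nothing later overlaps RM61 either.
RM63 starts after RM62 ends, so nothing later overlaps RM62 either.
RM64 starts after RM63 ends, so nothing later overlaps RM63 either.
RM65 starts after RM64 ends.
Every pair is clear; the schedule has no overlaps.

Yes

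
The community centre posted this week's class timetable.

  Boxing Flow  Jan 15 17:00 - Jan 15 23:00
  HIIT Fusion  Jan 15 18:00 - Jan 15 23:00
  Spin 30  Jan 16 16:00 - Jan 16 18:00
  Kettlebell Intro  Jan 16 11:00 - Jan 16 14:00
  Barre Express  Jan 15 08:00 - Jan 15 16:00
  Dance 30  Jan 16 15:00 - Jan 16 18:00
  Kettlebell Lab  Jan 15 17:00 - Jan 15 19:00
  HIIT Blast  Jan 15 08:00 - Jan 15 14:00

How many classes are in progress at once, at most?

Walk through starts and ends in time order (an end at T is processed before a start at T):
Jan 15 08:00 start Barre Express → 1
Jan 15 08:00 start HIIT Blast → 2
Jan 15 14:00 end HIIT Blast → 1
Jan 15 16:00 end Barre Express → 0
Jan 15 17:00 start Boxing Flow → 1
Jan 15 17:00 start Kettlebell Lab → 2
Jan 15 18:00 start HIIT Fusion → 3
Jan 15 19:00 end Kettlebell Lab → 2
Jan 15 23:00 end Boxing Flow → 1
Jan 15 23:00 end HIIT Fusion → 0
Jan 16 11:00 start Kettlebell Intro → 1
Jan 16 14:00 end Kettlebell Intro → 0
Jan 16 15:00 start Dance 30 → 1
Jan 16 16:00 start Spin 30 → 2
Jan 16 18:00 end Dance 30 → 1
Jan 16 18:00 end Spin 30 → 0
Peak is 3, at Jan 15 18:00 (Boxing Flow, HIIT Fusion, Kettlebell Lab).

3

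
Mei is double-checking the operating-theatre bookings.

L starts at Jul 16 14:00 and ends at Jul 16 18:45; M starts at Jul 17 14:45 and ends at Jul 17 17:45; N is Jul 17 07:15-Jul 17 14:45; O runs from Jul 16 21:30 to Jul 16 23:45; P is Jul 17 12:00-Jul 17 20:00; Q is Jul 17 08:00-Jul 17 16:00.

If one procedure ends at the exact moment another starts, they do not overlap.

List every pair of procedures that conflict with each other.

M & P, M & Q, N & P, N & Q, P & Q

Check each pair: they overlap iff neither finishes before the other starts.
Sorted by start: L, O, N, Q, P, M.
O starts after L ends, so nothing later overlaps L either.
N starts after O ends, so nothing later overlaps O either.
Q starts before N ends → N and Q overlap.
P starts before N ends → N and P overlap.
M starts exactly when N ends (back-to-back, no overlap).
P starts before Q ends → Q and P overlap.
M starts before Q ends → Q and M overlap.
M starts before P ends → P and M overlap.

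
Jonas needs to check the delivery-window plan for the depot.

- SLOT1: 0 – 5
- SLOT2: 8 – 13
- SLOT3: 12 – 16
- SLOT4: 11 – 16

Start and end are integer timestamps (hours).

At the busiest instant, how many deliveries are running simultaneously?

3

Walk through starts and ends in time order (an end at T is processed before a start at T):
0 start SLOT1 → 1
5 end SLOT1 → 0
8 start SLOT2 → 1
11 start SLOT4 → 2
12 start SLOT3 → 3
13 end SLOT2 → 2
16 end SLOT3 → 1
16 end SLOT4 → 0
Peak is 3, at 12 (SLOT2, SLOT3, SLOT4).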